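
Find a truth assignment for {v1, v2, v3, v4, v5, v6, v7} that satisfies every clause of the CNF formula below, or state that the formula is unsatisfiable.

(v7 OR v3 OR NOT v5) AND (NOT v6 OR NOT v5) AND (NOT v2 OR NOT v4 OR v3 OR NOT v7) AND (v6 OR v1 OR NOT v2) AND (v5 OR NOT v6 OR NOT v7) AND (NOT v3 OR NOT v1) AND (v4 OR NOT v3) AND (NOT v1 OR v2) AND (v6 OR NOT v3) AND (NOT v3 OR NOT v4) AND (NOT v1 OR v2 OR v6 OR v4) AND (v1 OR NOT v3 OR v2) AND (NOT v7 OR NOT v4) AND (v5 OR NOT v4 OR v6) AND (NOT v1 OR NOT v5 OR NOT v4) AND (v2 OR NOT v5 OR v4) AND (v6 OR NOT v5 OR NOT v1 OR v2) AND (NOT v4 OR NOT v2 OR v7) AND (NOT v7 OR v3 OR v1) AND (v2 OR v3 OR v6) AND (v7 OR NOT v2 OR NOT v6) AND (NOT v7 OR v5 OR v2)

v1=false, v2=false, v3=false, v4=true, v5=false, v6=true, v7=false

Try v6 = true.
From the singleton clause (NOT v5), v5 = false.
From the singleton clause (NOT v7), v7 = false.
From the singleton clause (NOT v2), v2 = false.
From the singleton clause (NOT v1), v1 = false.
From the singleton clause (NOT v3), v3 = false.
Every clause is now satisfied; v4 is unconstrained.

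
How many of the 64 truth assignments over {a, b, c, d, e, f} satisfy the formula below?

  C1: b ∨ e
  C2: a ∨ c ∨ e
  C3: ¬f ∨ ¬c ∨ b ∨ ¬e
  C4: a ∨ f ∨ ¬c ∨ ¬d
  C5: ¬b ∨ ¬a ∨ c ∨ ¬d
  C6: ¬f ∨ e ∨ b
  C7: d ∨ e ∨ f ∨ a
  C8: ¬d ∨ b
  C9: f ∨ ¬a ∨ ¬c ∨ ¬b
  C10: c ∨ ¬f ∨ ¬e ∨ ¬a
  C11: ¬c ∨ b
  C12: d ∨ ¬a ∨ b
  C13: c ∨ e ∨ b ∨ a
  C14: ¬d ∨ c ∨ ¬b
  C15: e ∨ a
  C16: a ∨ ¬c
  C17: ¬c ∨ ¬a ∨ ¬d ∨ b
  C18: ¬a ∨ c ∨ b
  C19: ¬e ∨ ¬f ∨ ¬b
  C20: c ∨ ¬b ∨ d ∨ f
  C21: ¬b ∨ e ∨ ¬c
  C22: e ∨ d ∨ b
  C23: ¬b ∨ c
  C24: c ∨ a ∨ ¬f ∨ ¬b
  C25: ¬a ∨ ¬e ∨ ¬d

There are 2^6 = 64 truth assignments over (a, b, c, d, e, f).
Split on f. With f = True, the clauses containing f are satisfied and ¬f drops from the rest; 1 of the 2^5 = 32 assignments to the other variables satisfy what remains.
With f = False, by the same count on the reduced clause set, 1 assignment works.
Total: 1 + 1 = 2.

2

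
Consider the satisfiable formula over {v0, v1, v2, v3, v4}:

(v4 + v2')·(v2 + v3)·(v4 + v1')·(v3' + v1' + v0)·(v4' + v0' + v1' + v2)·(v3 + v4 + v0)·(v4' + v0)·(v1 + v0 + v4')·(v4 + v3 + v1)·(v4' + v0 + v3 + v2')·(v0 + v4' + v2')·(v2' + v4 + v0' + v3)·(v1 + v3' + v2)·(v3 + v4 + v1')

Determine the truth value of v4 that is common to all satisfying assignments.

Suppose v4 = 0.
Unit clause (v2') forces v2 = 0.
Unit clause (v3) forces v3 = 1.
Unit clause (v1') forces v1 = 0.
Now (v1) is unsatisfied and unit — conflict.
So every satisfying assignment has v4 = True.

True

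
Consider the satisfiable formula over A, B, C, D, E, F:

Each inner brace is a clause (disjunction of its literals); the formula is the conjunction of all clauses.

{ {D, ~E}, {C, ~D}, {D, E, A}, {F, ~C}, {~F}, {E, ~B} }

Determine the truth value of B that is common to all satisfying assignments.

Suppose B = 1.
Unit clause (~F) forces F = 0.
Unit clause (~C) forces C = 0.
Unit clause (~D) forces D = 0.
Unit clause (~E) forces E = 0.
Now (E) is unsatisfied and unit — conflict.
So every satisfying assignment has B = False.

False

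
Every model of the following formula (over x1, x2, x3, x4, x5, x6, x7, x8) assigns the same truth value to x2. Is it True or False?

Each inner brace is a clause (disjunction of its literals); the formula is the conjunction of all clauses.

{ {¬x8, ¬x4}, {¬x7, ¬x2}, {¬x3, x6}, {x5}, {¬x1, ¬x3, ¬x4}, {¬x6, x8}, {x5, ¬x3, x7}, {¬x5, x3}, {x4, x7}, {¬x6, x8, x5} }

False

Suppose x2 = True.
The clause (¬x7) is unit, so x7 = False.
The clause (x5) is unit, so x5 = True.
The clause (x3) is unit, so x3 = True.
The clause (x6) is unit, so x6 = True.
The clause (x8) is unit, so x8 = True.
The clause (¬x4) is unit, so x4 = False.
But (x4) is also a unit clause — contradiction.
So every satisfying assignment has x2 = False.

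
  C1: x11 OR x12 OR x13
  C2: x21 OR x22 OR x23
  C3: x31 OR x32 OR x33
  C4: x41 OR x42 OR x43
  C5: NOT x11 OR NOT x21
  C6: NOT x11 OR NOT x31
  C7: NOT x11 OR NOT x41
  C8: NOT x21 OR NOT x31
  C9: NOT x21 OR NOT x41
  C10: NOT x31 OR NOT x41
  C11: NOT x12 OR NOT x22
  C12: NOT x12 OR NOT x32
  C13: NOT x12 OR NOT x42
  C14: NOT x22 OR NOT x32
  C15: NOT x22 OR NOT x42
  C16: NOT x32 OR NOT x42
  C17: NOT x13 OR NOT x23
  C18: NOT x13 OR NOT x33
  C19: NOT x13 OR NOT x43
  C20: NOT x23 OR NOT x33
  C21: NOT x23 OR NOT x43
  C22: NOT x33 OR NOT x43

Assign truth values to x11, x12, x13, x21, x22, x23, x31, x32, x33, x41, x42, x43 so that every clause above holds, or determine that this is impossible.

Try x11 = false.
Try x12 = true.
Unit clause (NOT x22) forces x22 = false.
Unit clause (NOT x32) forces x32 = false.
Unit clause (NOT x42) forces x42 = false.
Try x21 = true.
Unit clause (NOT x31) forces x31 = false.
Unit clause (x33) forces x33 = true.
Unit clause (NOT x41) forces x41 = false.
Unit clause (x43) forces x43 = true.
Now (NOT x43) is unsatisfied and unit — conflict.
Backtrack on x21: now try x21 = false.
Unit clause (x23) forces x23 = true.
Unit clause (NOT x13) forces x13 = false.
Unit clause (NOT x33) forces x33 = false.
Unit clause (x31) forces x31 = true.
Unit clause (NOT x41) forces x41 = false.
Unit clause (x43) forces x43 = true.
Now (NOT x43) is unsatisfied and unit — conflict.
Neither x21 = true nor x21 = false works.
Backtrack on x12: now try x12 = false.
Unit clause (x13) forces x13 = true.
Unit clause (NOT x23) forces x23 = false.
Unit clause (NOT x33) forces x33 = false.
Unit clause (NOT x43) forces x43 = false.
Try x21 = true.
Unit clause (NOT x31) forces x31 = false.
Unit clause (x32) forces x32 = true.
Unit clause (NOT x41) forces x41 = false.
Unit clause (x42) forces x42 = true.
Now (NOT x42) is unsatisfied and unit — conflict.
Backtrack on x21: now try x21 = false.
Unit clause (x22) forces x22 = true.
Unit clause (NOT x32) forces x32 = false.
Unit clause (x31) forces x31 = true.
Unit clause (NOT x41) forces x41 = false.
Unit clause (x42) forces x42 = true.
Now (NOT x42) is unsatisfied and unit — conflict.
Neither x21 = true nor x21 = false works.
Neither x12 = true nor x12 = false works.
Backtrack on x11: now try x11 = true.
Unit clause (NOT x21) forces x21 = false.
Unit clause (NOT x31) forces x31 = false.
Unit clause (NOT x41) forces x41 = false.
Try x22 = true.
Unit clause (NOT x12) forces x12 = false.
Unit clause (NOT x32) forces x32 = false.
Unit clause (x33) forces x33 = true.
Unit clause (NOT x42) forces x42 = false.
Unit clause (x43) forces x43 = true.
Now (NOT x43) is unsatisfied and unit — conflict.
Backtrack on x22: now try x22 = false.
Unit clause (x23) forces x23 = true.
Unit clause (NOT x13) forces x13 = false.
Unit clause (NOT x33) forces x33 = false.
Unit clause (x32) forces x32 = true.
Unit clause (NOT x12) forces x12 = false.
Unit clause (NOT x42) forces x42 = false.
Unit clause (x43) forces x43 = true.
Now (NOT x43) is unsatisfied and unit — conflict.
Neither x22 = true nor x22 = false works.
Neither x11 = true nor x11 = false works.

UNSATISFIABLE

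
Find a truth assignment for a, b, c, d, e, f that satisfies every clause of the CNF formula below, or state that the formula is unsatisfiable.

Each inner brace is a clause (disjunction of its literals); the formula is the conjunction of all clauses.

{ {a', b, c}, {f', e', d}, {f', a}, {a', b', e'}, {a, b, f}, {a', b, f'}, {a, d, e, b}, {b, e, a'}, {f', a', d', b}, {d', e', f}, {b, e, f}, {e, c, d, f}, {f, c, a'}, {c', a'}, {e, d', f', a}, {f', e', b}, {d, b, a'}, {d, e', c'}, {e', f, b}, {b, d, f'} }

a=0,  b=1,  c=0,  d=1,  e=0,  f=0

Branch on f: set f = 0.
Branch on a: set a = 0.
The clause (b) is unit, so b = 1.
Branch on d: set d = 1.
The clause (e') is unit, so e = 0.
All clauses hold; c can take either value.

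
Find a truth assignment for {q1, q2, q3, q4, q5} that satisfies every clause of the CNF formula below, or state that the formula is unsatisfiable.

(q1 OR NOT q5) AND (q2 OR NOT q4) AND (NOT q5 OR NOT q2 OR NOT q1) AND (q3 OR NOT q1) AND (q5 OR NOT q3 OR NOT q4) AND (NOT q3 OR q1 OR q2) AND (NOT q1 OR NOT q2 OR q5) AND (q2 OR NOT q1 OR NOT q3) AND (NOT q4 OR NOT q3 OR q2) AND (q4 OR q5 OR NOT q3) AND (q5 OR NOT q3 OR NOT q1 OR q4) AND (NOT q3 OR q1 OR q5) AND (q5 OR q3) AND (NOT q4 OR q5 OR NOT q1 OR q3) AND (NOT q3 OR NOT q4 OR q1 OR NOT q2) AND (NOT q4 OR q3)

UNSATISFIABLE

Case q1 = true:
From the singleton clause (q3), q3 = true.
From the singleton clause (q2), q2 = true.
From the singleton clause (NOT q5), q5 = false.
But (q5) is also a unit clause — contradiction.
Undo q1 and try q1 = false.
From the singleton clause (NOT q5), q5 = false.
From the singleton clause (NOT q3), q3 = false.
But (q3) is also a unit clause — contradiction.
Both values of q1 lead to a conflict.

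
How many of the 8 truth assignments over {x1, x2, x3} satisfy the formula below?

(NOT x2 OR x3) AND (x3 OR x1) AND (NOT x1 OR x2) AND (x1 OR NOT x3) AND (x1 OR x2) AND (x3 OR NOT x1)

1

There are 2^3 = 8 truth assignments over (x1, x2, x3).
Check each against the 6 clauses (columns in the order x1, x2, x3):
  F F F  ✗ fails (x3 OR x1)
  F F T  ✗ fails (x1 OR NOT x3)
  F T F  ✗ fails (NOT x2 OR x3)
  F T T  ✗ fails (x1 OR NOT x3)
  T F F  ✗ fails (NOT x1 OR x2)
  T F T  ✗ fails (NOT x1 OR x2)
  T T F  ✗ fails (NOT x2 OR x3)
  T T T  ✓ satisfies all
1 of the 8 rows is a model.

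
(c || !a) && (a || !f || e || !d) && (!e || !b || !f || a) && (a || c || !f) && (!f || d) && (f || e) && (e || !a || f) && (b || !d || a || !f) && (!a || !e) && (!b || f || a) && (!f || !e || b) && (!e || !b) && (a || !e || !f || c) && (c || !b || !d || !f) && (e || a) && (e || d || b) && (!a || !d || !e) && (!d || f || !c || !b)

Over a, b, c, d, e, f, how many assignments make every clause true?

There are 2^6 = 64 truth assignments over (a, b, c, d, e, f).
Split on c. With c = true, the clauses containing c are satisfied and !c drops from the rest; 4 of the 2^5 = 32 assignments to the other variables satisfy what remains.
With c = false, by the same count on the reduced clause set, 2 assignments work.
(One model: a=F, b=F, c=F, d=F, e=T, f=F.)
Total: 4 + 2 = 6.

6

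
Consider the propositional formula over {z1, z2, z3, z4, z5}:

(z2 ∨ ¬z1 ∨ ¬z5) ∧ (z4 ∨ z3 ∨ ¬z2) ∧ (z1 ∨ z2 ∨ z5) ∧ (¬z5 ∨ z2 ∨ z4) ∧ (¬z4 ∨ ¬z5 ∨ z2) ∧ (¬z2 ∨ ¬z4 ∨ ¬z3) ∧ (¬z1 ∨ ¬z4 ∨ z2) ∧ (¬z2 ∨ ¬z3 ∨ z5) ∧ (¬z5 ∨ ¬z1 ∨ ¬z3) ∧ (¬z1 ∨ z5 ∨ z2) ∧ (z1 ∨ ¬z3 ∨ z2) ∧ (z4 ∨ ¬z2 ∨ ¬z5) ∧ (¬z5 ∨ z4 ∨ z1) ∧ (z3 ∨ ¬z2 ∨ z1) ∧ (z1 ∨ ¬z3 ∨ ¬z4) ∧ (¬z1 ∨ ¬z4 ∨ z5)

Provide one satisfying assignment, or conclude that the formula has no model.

z1: True; z2: True; z3: False; z4: True; z5: True

Case z2 = True:
Case z4 = True:
From the singleton clause (¬z3), z3 = False.
From the singleton clause (z1), z1 = True.
From the singleton clause (z5), z5 = True.
Every clause now holds.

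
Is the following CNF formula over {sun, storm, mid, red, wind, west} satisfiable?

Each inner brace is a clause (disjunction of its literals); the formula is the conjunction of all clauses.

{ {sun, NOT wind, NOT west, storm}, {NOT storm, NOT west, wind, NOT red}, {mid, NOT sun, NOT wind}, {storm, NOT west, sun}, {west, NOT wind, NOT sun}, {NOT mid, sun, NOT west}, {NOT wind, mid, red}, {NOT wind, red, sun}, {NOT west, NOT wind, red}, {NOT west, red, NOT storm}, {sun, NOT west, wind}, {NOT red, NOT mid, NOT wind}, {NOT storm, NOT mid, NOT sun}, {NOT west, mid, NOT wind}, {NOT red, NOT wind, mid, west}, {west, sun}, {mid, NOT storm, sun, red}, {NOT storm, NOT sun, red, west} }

Try west = false.
From the singleton clause (sun), sun = true.
From the singleton clause (NOT wind), wind = false.
Try storm = true.
From the singleton clause (NOT mid), mid = false.
From the singleton clause (red), red = true.
Every clause now holds.
A satisfying assignment: sun: true; storm: true; mid: false; red: true; wind: false; west: false.

Yes, satisfiable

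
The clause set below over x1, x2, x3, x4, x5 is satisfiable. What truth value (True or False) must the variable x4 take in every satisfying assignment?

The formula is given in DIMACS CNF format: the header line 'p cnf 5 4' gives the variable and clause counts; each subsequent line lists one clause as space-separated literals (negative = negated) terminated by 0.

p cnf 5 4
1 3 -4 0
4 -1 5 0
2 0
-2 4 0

Suppose x4 = False.
Unit clause (x2) forces x2 = True.
Now (¬x2) is unsatisfied and unit — conflict.
So every satisfying assignment has x4 = True.

True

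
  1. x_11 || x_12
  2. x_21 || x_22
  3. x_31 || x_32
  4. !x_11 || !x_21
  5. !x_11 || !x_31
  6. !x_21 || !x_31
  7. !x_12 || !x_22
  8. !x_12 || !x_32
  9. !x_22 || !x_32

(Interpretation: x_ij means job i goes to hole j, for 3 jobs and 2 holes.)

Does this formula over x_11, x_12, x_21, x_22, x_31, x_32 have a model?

Case x_11 = true:
The clause (!x_21) is unit, so x_21 = false.
The clause (x_22) is unit, so x_22 = true.
The clause (!x_31) is unit, so x_31 = false.
The clause (x_32) is unit, so x_32 = true.
But (!x_32) is also a unit clause — contradiction.
So x_11 must be the other value — set x_11 = false.
The clause (x_12) is unit, so x_12 = true.
The clause (!x_22) is unit, so x_22 = false.
The clause (x_21) is unit, so x_21 = true.
The clause (!x_31) is unit, so x_31 = false.
The clause (x_32) is unit, so x_32 = true.
But (!x_32) is also a unit clause — contradiction.
Neither x_11 = true nor x_11 = false works.
No assignment satisfies every clause.

No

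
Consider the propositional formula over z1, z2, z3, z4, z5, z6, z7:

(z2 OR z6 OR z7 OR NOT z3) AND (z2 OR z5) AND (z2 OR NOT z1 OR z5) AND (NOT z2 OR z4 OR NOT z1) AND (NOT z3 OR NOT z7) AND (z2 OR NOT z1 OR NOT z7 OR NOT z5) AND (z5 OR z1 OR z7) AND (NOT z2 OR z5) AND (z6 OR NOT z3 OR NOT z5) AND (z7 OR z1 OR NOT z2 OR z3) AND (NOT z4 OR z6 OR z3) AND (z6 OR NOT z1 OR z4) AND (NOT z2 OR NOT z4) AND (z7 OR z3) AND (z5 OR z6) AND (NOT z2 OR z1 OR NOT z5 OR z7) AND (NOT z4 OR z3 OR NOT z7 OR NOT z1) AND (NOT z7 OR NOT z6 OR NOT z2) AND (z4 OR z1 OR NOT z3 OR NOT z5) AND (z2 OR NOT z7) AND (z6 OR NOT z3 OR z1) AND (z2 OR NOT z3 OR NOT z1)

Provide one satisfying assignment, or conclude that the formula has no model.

z1=false, z2=false, z3=true, z4=true, z5=true, z6=true, z7=false

Branch on z2: set z2 = false.
Unit clause (z5) forces z5 = true.
Unit clause (NOT z7) forces z7 = false.
Unit clause (z3) forces z3 = true.
Unit clause (z6) forces z6 = true.
Unit clause (NOT z1) forces z1 = false.
Unit clause (z4) forces z4 = true.
This assignment satisfies each clause.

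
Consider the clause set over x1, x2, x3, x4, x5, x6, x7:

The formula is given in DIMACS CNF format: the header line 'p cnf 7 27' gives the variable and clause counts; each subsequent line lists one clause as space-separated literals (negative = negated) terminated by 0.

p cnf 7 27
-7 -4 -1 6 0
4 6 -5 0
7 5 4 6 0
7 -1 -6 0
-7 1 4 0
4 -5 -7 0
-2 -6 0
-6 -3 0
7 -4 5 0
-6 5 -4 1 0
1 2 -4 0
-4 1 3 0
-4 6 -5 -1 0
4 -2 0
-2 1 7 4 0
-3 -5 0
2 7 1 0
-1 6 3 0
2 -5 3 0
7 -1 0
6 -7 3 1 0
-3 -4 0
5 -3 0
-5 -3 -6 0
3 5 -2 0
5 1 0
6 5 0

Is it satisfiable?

Branch on x2: set x2 = False.
Branch on x6: set x6 = True.
The clause (¬x3) is unit, so x3 = False.
The clause (¬x5) is unit, so x5 = False.
The clause (x1) is unit, so x1 = True.
The clause (x7) is unit, so x7 = True.
No clause remains; x4 is free.
A satisfying assignment: x1=True; x2=False; x3=False; x4=True; x5=False; x6=True; x7=True.

Satisfiable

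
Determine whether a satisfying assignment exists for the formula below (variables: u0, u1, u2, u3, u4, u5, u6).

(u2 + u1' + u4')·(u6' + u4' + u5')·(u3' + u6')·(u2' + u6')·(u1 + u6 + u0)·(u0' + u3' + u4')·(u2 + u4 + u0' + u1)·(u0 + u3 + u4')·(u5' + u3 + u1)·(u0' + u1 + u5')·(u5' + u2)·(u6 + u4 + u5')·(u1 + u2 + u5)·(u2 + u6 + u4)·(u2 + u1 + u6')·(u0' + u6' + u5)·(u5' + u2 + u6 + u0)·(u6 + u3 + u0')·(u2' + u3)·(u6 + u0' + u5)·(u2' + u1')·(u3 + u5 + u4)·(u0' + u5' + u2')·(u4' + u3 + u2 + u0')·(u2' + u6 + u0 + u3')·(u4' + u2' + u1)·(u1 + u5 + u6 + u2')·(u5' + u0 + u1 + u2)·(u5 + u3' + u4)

No, unsatisfiable

Try u3 = 0.
(u2') alone gives u2 = 0.
(u5') alone gives u5 = 0.
(u1) alone gives u1 = 1.
(u4') alone gives u4 = 0.
But (u4) is also a unit clause — contradiction.
Backtrack on u3: now try u3 = 1.
(u6') alone gives u6 = 0.
Try u1 = 1.
(u2') alone gives u2 = 0.
(u4') alone gives u4 = 0.
But (u4) is also a unit clause — contradiction.
Backtrack on u1: now try u1 = 0.
(u0) alone gives u0 = 1.
(u4') alone gives u4 = 0.
(u2) alone gives u2 = 1.
(u5') alone gives u5 = 0.
But (u5) is also a unit clause — contradiction.
Neither u1 = 1 nor u1 = 0 works.
Neither u3 = 1 nor u3 = 0 works.
No assignment satisfies every clause.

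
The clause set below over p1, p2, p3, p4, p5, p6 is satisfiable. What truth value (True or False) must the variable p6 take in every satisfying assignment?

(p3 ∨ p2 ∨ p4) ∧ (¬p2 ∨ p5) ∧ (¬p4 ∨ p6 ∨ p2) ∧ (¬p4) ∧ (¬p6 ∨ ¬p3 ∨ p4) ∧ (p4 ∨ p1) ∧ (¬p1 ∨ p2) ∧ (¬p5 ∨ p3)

False

Suppose p6 = True.
The clause (¬p4) is unit, so p4 = False.
The clause (¬p3) is unit, so p3 = False.
The clause (p2) is unit, so p2 = True.
The clause (p5) is unit, so p5 = True.
That conflicts with the unit clause (¬p5).
So every satisfying assignment has p6 = False.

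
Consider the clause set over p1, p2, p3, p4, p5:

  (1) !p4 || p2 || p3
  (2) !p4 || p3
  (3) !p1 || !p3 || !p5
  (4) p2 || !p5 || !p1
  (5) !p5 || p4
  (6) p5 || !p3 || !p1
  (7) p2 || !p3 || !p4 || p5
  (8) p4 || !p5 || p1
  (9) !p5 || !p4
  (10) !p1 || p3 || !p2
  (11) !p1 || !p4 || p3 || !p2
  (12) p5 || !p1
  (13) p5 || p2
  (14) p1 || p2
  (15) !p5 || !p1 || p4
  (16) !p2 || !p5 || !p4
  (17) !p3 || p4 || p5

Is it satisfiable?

Try p4 = true.
The clause (p3) is unit, so p3 = true.
The clause (!p5) is unit, so p5 = false.
The clause (!p1) is unit, so p1 = false.
The clause (p2) is unit, so p2 = true.
This assignment satisfies each clause.
A satisfying assignment: p1=false,  p2=true,  p3=true,  p4=true,  p5=false.

Satisfiable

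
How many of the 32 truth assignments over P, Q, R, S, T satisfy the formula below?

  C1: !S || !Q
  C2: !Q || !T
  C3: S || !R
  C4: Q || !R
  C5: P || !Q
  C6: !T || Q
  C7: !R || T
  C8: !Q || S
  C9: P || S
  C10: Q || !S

1

There are 2^5 = 32 truth assignments over (P, Q, R, S, T).
Split on R. With R = true, the clauses containing R are satisfied and !R drops from the rest; 0 of the 2^4 = 16 assignments to the other variables satisfy what remains.
With R = false, by the same count on the reduced clause set, 1 assignment works.
(One model: P=T, Q=F, R=F, S=F, T=F.)
Total: 0 + 1 = 1.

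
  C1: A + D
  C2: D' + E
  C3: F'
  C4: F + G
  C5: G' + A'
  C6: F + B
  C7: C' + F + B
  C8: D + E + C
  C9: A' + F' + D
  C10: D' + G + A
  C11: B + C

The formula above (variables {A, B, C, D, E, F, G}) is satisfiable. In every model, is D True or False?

Suppose D = 0.
(A) alone gives A = 1.
(F') alone gives F = 0.
(G) alone gives G = 1.
Now (G') is unsatisfied and unit — conflict.
So every satisfying assignment has D = True.

True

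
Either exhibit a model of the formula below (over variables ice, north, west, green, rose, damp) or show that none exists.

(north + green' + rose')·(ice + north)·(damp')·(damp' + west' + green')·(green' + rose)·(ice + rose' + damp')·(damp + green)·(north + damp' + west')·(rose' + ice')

ice ↦ 0; north ↦ 1; west ↦ 0; green ↦ 1; rose ↦ 1; damp ↦ 0

From the singleton clause (damp'), damp = 0.
From the singleton clause (green), green = 1.
From the singleton clause (rose), rose = 1.
From the singleton clause (north), north = 1.
From the singleton clause (ice'), ice = 0.
Every clause is now satisfied; west is unconstrained.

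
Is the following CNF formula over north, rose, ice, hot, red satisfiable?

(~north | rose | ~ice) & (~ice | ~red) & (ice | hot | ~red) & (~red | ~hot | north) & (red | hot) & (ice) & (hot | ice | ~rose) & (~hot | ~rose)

Yes

The clause (ice) is unit, so ice = 1.
The clause (~red) is unit, so red = 0.
The clause (hot) is unit, so hot = 1.
The clause (~rose) is unit, so rose = 0.
The clause (~north) is unit, so north = 0.
All clauses are satisfied.
A satisfying assignment: north=0; rose=0; ice=1; hot=1; red=0.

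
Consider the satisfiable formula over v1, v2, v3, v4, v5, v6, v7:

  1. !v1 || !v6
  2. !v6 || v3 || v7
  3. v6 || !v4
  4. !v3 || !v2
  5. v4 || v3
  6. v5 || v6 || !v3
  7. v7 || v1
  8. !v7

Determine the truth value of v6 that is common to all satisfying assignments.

False

Suppose v6 = true.
(!v1) alone gives v1 = false.
(v7) alone gives v7 = true.
But (!v7) is also a unit clause — contradiction.
So every satisfying assignment has v6 = False.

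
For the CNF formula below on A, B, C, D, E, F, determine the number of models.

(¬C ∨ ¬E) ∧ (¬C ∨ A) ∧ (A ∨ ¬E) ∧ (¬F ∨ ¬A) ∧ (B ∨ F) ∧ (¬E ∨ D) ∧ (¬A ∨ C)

8

There are 2^6 = 64 truth assignments over (A, B, C, D, E, F).
Split on A. With A = True, the clauses containing A are satisfied and ¬A drops from the rest; 2 of the 2^5 = 32 assignments to the other variables satisfy what remains.
With A = False, by the same count on the reduced clause set, 6 assignments work.
(One model: A=F, B=F, C=F, D=F, E=F, F=T.)
Total: 2 + 6 = 8.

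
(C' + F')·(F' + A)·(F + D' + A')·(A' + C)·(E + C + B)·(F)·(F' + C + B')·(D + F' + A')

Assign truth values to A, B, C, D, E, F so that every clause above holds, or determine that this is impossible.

From the singleton clause (F), F = 1.
From the singleton clause (C'), C = 0.
From the singleton clause (A), A = 1.
That conflicts with the unit clause (A').

UNSATISFIABLE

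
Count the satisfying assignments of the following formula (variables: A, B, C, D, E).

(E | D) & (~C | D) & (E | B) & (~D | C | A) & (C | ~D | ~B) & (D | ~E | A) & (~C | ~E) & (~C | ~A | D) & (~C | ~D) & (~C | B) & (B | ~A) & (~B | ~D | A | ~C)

1

There are 2^5 = 32 truth assignments over (A, B, C, D, E).
Split on E. With E = 1, the clauses containing E are satisfied and ~E drops from the rest; 1 of the 2^4 = 16 assignments to the other variables satisfy what remains.
With E = 0, by the same count on the reduced clause set, 0 assignments work.
Total: 1 + 0 = 1.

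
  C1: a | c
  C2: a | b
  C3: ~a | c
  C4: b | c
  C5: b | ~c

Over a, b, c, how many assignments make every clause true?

2

There are 2^3 = 8 truth assignments over (a, b, c).
Check each against the 5 clauses (columns in the order a, b, c):
  F F F  ✗ fails (a | c)
  F F T  ✗ fails (a | b)
  F T F  ✗ fails (a | c)
  F T T  ✓ satisfies all
  T F F  ✗ fails (~a | c)
  T F T  ✗ fails (b | ~c)
  T T F  ✗ fails (~a | c)
  T T T  ✓ satisfies all
2 of the 8 rows are models.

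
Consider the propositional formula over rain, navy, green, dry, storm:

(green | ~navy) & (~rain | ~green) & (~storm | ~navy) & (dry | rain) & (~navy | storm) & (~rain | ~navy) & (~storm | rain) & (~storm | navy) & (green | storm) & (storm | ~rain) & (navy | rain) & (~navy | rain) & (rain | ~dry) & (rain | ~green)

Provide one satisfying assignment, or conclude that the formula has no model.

UNSATISFIABLE

Suppose green = 1.
(~rain) alone gives rain = 0.
Now (rain) is unsatisfied and unit — conflict.
That branch fails; take green = 0 instead.
(~navy) alone gives navy = 0.
(~storm) alone gives storm = 0.
Now (storm) is unsatisfied and unit — conflict.
Both values of green lead to a conflict.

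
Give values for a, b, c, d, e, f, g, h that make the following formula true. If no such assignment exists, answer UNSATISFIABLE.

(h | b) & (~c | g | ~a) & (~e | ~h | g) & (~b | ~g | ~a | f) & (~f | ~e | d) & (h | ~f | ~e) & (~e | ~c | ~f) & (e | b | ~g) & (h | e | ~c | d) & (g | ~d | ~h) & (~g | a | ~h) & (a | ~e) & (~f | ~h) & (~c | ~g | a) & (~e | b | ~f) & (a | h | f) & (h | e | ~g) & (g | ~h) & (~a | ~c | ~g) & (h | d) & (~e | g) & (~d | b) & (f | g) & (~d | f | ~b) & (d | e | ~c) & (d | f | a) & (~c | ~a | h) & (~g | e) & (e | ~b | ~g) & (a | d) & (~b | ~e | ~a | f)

Branch on h: set h = 0.
The clause (b) is unit, so b = 1.
The clause (d) is unit, so d = 1.
The clause (f) is unit, so f = 1.
The clause (~e) is unit, so e = 0.
The clause (~g) is unit, so g = 0.
Branch on c: set c = 0.
No clause remains; a is free.

a=0; b=1; c=0; d=1; e=0; f=1; g=0; h=0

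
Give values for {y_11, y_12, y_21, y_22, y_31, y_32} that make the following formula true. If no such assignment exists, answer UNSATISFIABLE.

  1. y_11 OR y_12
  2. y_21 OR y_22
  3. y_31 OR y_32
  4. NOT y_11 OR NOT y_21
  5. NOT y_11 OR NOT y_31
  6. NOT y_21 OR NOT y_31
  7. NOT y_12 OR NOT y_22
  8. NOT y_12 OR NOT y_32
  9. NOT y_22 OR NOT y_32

Branch on y_11: set y_11 = true.
The clause (NOT y_21) is unit, so y_21 = false.
The clause (y_22) is unit, so y_22 = true.
The clause (NOT y_31) is unit, so y_31 = false.
The clause (y_32) is unit, so y_32 = true.
That conflicts with the unit clause (NOT y_32).
So y_11 must be the other value — set y_11 = false.
The clause (y_12) is unit, so y_12 = true.
The clause (NOT y_22) is unit, so y_22 = false.
The clause (y_21) is unit, so y_21 = true.
The clause (NOT y_31) is unit, so y_31 = false.
The clause (y_32) is unit, so y_32 = true.
That conflicts with the unit clause (NOT y_32).
Neither y_11 = true nor y_11 = false works.

UNSATISFIABLE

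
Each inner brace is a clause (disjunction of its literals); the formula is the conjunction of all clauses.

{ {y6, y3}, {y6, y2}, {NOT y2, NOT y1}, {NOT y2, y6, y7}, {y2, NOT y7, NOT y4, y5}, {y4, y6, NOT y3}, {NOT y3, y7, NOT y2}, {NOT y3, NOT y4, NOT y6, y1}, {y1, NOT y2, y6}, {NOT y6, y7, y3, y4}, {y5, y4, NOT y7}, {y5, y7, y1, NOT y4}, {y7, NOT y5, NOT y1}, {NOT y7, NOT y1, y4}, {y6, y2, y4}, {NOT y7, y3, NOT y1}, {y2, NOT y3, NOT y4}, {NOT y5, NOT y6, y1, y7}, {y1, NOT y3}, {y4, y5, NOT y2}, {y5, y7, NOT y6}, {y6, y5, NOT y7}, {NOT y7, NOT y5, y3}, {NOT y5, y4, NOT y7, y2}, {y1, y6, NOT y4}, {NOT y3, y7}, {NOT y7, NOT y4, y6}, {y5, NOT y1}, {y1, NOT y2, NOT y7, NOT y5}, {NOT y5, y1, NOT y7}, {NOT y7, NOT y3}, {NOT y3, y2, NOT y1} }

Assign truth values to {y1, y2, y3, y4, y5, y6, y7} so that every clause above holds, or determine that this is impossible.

y1=false,  y2=true,  y3=false,  y4=true,  y5=false,  y6=true,  y7=true

Try y6 = true.
Try y2 = true.
Unit clause (NOT y1) forces y1 = false.
Unit clause (NOT y3) forces y3 = false.
Try y7 = true.
Unit clause (NOT y5) forces y5 = false.
Unit clause (y4) forces y4 = true.
This assignment satisfies each clause.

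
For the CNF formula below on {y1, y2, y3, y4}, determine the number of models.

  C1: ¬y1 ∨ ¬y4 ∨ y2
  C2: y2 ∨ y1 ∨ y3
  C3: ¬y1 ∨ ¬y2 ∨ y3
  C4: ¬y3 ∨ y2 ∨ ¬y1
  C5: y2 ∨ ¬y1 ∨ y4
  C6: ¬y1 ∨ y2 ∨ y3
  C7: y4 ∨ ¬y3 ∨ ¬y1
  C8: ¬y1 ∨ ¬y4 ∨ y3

7

There are 2^4 = 16 truth assignments over (y1, y2, y3, y4).
Check each against the 8 clauses (columns in the order y1, y2, y3, y4):
  F F F F  ✗ fails (y2 ∨ y1 ∨ y3)
  F F F T  ✗ fails (y2 ∨ y1 ∨ y3)
  F F T F  ✓ satisfies all
  F F T T  ✓ satisfies all
  F T F F  ✓ satisfies all
  F T F T  ✓ satisfies all
  F T T F  ✓ satisfies all
  F T T T  ✓ satisfies all
  T F F F  ✗ fails (y2 ∨ ¬y1 ∨ y4)
  T F F T  ✗ fails (¬y1 ∨ ¬y4 ∨ y2)
  T F T F  ✗ fails (¬y3 ∨ y2 ∨ ¬y1)
  T F T T  ✗ fails (¬y1 ∨ ¬y4 ∨ y2)
  T T F F  ✗ fails (¬y1 ∨ ¬y2 ∨ y3)
  T T F T  ✗ fails (¬y1 ∨ ¬y2 ∨ y3)
  T T T F  ✗ fails (y4 ∨ ¬y3 ∨ ¬y1)
  T T T T  ✓ satisfies all
7 of the 16 rows are models.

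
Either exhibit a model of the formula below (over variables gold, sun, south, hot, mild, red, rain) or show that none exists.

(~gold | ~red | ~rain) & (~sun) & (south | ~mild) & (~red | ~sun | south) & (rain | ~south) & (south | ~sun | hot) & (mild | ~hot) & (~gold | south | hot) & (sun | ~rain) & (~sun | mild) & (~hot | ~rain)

gold=0; sun=0; south=0; hot=0; mild=0; red=1; rain=0

(~sun) alone gives sun = 0.
(~rain) alone gives rain = 0.
(~south) alone gives south = 0.
(~mild) alone gives mild = 0.
(~hot) alone gives hot = 0.
(~gold) alone gives gold = 0.
All clauses hold; red can take either value.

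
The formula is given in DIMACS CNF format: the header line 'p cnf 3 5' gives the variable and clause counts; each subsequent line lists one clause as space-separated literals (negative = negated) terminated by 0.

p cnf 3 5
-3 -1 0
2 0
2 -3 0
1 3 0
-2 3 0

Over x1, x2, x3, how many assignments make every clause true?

1

There are 2^3 = 8 truth assignments over (x1, x2, x3).
Check each against the 5 clauses (columns in the order x1, x2, x3):
  F F F  ✗ fails (x2)
  F F T  ✗ fails (x2)
  F T F  ✗ fails (x1 ∨ x3)
  F T T  ✓ satisfies all
  T F F  ✗ fails (x2)
  T F T  ✗ fails (¬x3 ∨ ¬x1)
  T T F  ✗ fails (¬x2 ∨ x3)
  T T T  ✗ fails (¬x3 ∨ ¬x1)
1 of the 8 rows is a model.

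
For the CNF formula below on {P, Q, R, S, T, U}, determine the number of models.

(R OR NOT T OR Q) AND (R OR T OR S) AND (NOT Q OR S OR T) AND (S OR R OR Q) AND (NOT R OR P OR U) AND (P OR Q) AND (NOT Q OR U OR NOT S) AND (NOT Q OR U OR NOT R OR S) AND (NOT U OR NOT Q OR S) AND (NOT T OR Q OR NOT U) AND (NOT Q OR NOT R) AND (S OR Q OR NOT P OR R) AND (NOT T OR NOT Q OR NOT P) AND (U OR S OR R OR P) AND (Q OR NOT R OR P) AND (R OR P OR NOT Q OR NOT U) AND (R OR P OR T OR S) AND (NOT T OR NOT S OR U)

8

There are 2^6 = 64 truth assignments over (P, Q, R, S, T, U).
Split on Q. With Q = true, the clauses containing Q are satisfied and NOT Q drops from the rest; 1 of the 2^5 = 32 assignments to the other variables satisfy what remains.
With Q = false, by the same count on the reduced clause set, 7 assignments work.
(One model: P=T, Q=F, R=F, S=T, T=F, U=F.)
Total: 1 + 7 = 8.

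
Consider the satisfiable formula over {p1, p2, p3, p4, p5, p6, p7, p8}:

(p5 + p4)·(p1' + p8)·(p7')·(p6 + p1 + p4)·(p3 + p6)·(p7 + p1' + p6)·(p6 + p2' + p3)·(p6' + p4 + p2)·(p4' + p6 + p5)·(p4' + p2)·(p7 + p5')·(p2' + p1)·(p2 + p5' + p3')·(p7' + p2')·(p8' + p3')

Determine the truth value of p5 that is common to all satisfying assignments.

Suppose p5 = 1.
From the singleton clause (p7'), p7 = 0.
But (p7) is also a unit clause — contradiction.
So every satisfying assignment has p5 = False.

False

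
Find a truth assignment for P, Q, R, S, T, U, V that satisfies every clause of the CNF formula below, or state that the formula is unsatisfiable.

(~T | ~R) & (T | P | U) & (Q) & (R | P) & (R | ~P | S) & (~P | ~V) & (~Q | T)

P ↦ 1, Q ↦ 1, R ↦ 0, S ↦ 1, T ↦ 1, U ↦ 0, V ↦ 0

(Q) alone gives Q = 1.
(T) alone gives T = 1.
(~R) alone gives R = 0.
(P) alone gives P = 1.
(S) alone gives S = 1.
(~V) alone gives V = 0.
All clauses hold; U can take either value.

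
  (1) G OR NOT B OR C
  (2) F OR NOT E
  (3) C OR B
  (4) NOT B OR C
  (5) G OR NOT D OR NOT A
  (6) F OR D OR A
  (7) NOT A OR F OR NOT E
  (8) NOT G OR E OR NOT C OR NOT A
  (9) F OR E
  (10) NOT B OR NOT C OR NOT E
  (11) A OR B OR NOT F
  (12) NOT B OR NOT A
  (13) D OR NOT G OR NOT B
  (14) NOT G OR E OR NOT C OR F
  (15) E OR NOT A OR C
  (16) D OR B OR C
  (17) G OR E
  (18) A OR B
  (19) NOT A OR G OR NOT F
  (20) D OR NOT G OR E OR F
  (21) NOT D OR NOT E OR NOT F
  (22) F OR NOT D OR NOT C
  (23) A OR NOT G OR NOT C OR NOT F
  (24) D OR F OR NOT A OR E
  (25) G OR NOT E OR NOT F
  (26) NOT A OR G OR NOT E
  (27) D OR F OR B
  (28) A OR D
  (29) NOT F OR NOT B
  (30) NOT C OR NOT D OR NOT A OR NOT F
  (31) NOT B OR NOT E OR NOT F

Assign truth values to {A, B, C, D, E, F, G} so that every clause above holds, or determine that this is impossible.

Branch on F: set F = true.
From the singleton clause (NOT B), B = false.
From the singleton clause (C), C = true.
From the singleton clause (A), A = true.
From the singleton clause (G), G = true.
From the singleton clause (E), E = true.
From the singleton clause (NOT D), D = false.
All clauses are satisfied.

A: true,  B: false,  C: true,  D: false,  E: true,  F: true,  G: true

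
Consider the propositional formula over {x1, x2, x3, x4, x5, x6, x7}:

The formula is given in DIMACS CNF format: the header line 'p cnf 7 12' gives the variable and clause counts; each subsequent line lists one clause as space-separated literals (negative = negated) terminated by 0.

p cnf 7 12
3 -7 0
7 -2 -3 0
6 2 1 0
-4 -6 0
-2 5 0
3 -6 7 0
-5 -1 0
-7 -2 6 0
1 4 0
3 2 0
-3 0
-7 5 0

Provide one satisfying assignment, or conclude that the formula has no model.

x1 ↦ False,  x2 ↦ True,  x3 ↦ False,  x4 ↦ True,  x5 ↦ True,  x6 ↦ False,  x7 ↦ False

From the singleton clause (¬x3), x3 = False.
From the singleton clause (¬x7), x7 = False.
From the singleton clause (¬x6), x6 = False.
From the singleton clause (x2), x2 = True.
From the singleton clause (x5), x5 = True.
From the singleton clause (¬x1), x1 = False.
From the singleton clause (x4), x4 = True.
Every clause now holds.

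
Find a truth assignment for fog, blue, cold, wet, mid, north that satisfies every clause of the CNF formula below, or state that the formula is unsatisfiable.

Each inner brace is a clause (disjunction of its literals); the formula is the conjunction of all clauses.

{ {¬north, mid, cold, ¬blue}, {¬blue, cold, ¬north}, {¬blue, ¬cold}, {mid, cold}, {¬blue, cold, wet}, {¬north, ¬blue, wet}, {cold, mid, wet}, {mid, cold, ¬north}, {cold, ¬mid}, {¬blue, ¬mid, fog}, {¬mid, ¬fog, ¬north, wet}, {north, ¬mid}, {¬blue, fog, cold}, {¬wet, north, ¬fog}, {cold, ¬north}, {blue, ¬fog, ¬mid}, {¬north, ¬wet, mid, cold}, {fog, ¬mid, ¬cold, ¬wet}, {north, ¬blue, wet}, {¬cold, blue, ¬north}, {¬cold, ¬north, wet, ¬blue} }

Branch on blue: set blue = False.
Branch on mid: set mid = False.
(cold) alone gives cold = True.
(¬north) alone gives north = False.
Branch on wet: set wet = False.
Every clause is now satisfied; fog is unconstrained.

fog ↦ False,  blue ↦ False,  cold ↦ True,  wet ↦ False,  mid ↦ False,  north ↦ False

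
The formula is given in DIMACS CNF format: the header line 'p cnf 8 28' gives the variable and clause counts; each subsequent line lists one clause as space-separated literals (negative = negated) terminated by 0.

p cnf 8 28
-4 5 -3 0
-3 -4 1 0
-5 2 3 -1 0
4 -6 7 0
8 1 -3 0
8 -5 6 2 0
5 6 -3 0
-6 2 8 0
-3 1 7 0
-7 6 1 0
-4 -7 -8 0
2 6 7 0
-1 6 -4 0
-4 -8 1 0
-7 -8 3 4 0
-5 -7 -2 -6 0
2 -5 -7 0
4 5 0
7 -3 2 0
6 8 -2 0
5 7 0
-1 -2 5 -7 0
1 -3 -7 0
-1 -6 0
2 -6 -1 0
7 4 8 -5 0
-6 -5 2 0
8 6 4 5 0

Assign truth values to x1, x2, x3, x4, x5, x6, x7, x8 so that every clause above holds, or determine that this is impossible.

Case x4 = False:
From the singleton clause (x5), x5 = True.
Case x6 = False:
Case x8 = True:
Case x7 = False:
From the singleton clause (x2), x2 = True.
Case x3 = True:
From the singleton clause (x1), x1 = True.
All clauses are satisfied.

x1: True, x2: True, x3: True, x4: False, x5: True, x6: False, x7: False, x8: True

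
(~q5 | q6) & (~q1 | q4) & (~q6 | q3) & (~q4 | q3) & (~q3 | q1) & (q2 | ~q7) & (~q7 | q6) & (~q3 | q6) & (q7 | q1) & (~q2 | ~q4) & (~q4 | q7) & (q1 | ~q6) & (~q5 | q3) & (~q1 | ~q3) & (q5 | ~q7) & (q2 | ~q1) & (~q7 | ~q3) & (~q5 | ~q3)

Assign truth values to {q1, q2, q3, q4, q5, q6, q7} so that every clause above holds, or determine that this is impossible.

UNSATISFIABLE

Suppose q5 = 0.
Unit clause (~q7) forces q7 = 0.
Unit clause (q1) forces q1 = 1.
Unit clause (q4) forces q4 = 1.
Now (~q4) is unsatisfied and unit — conflict.
That branch fails; take q5 = 1 instead.
Unit clause (q6) forces q6 = 1.
Unit clause (q3) forces q3 = 1.
Now (~q3) is unsatisfied and unit — conflict.
Either choice for q5 ends in contradiction.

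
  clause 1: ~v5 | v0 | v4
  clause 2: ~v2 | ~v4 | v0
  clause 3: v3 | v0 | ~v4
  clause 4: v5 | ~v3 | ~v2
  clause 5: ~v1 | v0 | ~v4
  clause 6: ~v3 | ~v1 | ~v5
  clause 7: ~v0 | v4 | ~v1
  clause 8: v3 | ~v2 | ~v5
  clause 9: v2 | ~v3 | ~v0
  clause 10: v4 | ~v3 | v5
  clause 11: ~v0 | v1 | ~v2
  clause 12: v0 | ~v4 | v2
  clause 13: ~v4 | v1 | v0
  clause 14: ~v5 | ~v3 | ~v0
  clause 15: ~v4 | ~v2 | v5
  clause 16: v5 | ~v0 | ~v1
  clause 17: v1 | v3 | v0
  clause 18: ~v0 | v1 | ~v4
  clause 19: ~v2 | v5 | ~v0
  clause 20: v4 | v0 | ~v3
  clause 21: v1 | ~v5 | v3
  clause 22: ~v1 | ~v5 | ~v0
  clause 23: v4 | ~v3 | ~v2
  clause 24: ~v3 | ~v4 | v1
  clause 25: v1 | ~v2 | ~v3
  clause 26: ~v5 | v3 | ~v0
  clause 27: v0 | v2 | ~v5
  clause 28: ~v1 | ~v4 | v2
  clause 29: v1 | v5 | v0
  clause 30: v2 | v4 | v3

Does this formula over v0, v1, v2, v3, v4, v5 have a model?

Case v5 = 0:
Case v3 = 0:
Case v0 = 0:
From the singleton clause (~v4), v4 = 0.
From the singleton clause (v1), v1 = 1.
From the singleton clause (v2), v2 = 1.
All clauses are satisfied.
A satisfying assignment: v0: 0, v1: 1, v2: 1, v3: 0, v4: 0, v5: 0.

Satisfiable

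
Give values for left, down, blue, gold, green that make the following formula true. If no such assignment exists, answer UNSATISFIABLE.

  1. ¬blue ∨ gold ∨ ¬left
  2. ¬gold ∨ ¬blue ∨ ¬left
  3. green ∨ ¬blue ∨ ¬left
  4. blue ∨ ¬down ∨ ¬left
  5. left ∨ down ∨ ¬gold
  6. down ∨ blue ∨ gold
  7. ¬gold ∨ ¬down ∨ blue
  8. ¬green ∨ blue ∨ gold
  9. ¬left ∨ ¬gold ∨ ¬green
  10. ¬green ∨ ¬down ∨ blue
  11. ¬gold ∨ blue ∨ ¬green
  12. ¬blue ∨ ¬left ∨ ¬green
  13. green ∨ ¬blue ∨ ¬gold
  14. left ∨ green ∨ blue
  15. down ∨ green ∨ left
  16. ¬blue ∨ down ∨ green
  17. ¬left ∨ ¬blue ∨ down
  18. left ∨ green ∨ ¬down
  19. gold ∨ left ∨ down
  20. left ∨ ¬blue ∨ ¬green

Try blue = False.
Try down = False.
(gold) alone gives gold = True.
(left) alone gives left = True.
(¬green) alone gives green = False.
All clauses are satisfied.

left ↦ True,  down ↦ False,  blue ↦ False,  gold ↦ True,  green ↦ False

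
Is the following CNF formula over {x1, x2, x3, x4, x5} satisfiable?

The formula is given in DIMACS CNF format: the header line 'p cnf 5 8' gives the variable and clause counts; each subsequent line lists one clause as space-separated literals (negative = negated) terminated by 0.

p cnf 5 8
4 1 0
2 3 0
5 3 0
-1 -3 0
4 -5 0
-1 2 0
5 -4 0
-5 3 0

Case x4 = True:
The clause (x5) is unit, so x5 = True.
The clause (x3) is unit, so x3 = True.
The clause (¬x1) is unit, so x1 = False.
No clause remains; x2 is free.
A satisfying assignment: x1=False, x2=True, x3=True, x4=True, x5=True.

Yes, satisfiable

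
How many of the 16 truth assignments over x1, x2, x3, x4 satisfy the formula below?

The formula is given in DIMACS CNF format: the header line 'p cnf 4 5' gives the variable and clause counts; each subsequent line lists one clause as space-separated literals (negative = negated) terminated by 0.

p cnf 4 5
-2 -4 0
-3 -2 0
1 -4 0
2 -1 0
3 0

1

There are 2^4 = 16 truth assignments over (x1, x2, x3, x4).
Split on x3. With x3 = True, the clauses containing x3 are satisfied and ¬x3 drops from the rest; 1 of the 2^3 = 8 assignments to the other variables satisfy what remains.
With x3 = False, by the same count on the reduced clause set, 0 assignments work.
(One model: x1=F, x2=F, x3=T, x4=F.)
Total: 1 + 0 = 1.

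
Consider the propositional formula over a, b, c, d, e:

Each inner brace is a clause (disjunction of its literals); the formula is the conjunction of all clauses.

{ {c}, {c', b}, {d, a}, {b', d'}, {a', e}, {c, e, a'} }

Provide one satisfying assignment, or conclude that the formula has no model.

a: 1; b: 1; c: 1; d: 0; e: 1

The clause (c) is unit, so c = 1.
The clause (b) is unit, so b = 1.
The clause (d') is unit, so d = 0.
The clause (a) is unit, so a = 1.
The clause (e) is unit, so e = 1.
Every clause now holds.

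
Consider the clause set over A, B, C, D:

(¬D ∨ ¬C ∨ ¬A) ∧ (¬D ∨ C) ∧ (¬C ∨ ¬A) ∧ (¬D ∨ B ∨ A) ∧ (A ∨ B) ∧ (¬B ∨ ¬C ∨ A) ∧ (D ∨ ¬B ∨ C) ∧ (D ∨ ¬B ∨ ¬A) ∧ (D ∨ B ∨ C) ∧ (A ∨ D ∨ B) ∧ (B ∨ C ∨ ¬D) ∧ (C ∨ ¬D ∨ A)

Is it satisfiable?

Unsatisfiable

Branch on D: set D = False.
Branch on C: set C = False.
The clause (¬B) is unit, so B = False.
Now (B) is unsatisfied and unit — conflict.
Undo C and try C = True.
The clause (¬A) is unit, so A = False.
The clause (B) is unit, so B = True.
Now (¬B) is unsatisfied and unit — conflict.
Either choice for C ends in contradiction.
Undo D and try D = True.
The clause (C) is unit, so C = True.
The clause (¬A) is unit, so A = False.
The clause (B) is unit, so B = True.
Now (¬B) is unsatisfied and unit — conflict.
Either choice for D ends in contradiction.
No assignment satisfies every clause.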